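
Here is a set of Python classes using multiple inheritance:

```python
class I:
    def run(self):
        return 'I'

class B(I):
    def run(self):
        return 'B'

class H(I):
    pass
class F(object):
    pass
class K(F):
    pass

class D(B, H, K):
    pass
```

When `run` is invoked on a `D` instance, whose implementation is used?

L[D] = D + merge(L[B], L[H], L[K], [B H K])
  take B:  [B I object] + [H I object] + [K F object] + [B H K]
  take H:  [I object] + [H I object] + [K F object] + [H K]
  take I:  [I object] + [I object] + [K F object] + [K]
  take K:  [object] + [object] + [K F object] + [K]
  take F:  [object] + [object] + [F object]
  take object:  [object] + [object] + [object]
MRO: D B H I K F object
run is defined in: B, I. First along the MRO is B.

B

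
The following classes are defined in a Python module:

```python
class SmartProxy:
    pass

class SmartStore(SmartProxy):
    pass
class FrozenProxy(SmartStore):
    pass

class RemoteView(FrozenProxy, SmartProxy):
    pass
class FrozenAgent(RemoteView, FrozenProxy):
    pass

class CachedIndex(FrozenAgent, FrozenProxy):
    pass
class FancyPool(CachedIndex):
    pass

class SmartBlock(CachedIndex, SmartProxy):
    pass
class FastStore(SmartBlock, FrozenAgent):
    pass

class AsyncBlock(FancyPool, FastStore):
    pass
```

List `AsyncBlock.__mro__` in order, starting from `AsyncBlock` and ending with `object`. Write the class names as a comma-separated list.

AsyncBlock, FancyPool, FastStore, SmartBlock, CachedIndex, FrozenAgent, RemoteView, FrozenProxy, SmartStore, SmartProxy, object

L[AsyncBlock] = AsyncBlock + merge(L[FancyPool], L[FastStore], [FancyPool FastStore])
  take FancyPool:  [FancyPool CachedIndex FrozenAgent RemoteView FrozenProxy SmartStore SmartProxy object] + [FastStore SmartBlock CachedIndex FrozenAgent RemoteView FrozenProxy SmartStore SmartProxy object] + [FancyPool FastStore]
  take FastStore:  [CachedIndex FrozenAgent RemoteView FrozenProxy SmartStore SmartProxy object] + [FastStore SmartBlock CachedIndex FrozenAgent RemoteView FrozenProxy SmartStore SmartProxy object] + [FastStore]
  take SmartBlock:  [CachedIndex FrozenAgent RemoteView FrozenProxy SmartStore SmartProxy object] + [SmartBlock CachedIndex FrozenAgent RemoteView FrozenProxy SmartStore SmartProxy object]
  take CachedIndex:  [CachedIndex FrozenAgent RemoteView FrozenProxy SmartStore SmartProxy object] + [CachedIndex FrozenAgent RemoteView FrozenProxy SmartStore SmartProxy object]
  take FrozenAgent:  [FrozenAgent RemoteView FrozenProxy SmartStore SmartProxy object] + [FrozenAgent RemoteView FrozenProxy SmartStore SmartProxy object]
  take RemoteView:  [RemoteView FrozenProxy SmartStore SmartProxy object] + [RemoteView FrozenProxy SmartStore SmartProxy object]
  take FrozenProxy:  [FrozenProxy SmartStore SmartProxy object] + [FrozenProxy SmartStore SmartProxy object]
  take SmartStore:  [SmartStore SmartProxy object] + [SmartStore SmartProxy object]
  take SmartProxy:  [SmartProxy object] + [SmartProxy object]
  take object:  [object] + [object]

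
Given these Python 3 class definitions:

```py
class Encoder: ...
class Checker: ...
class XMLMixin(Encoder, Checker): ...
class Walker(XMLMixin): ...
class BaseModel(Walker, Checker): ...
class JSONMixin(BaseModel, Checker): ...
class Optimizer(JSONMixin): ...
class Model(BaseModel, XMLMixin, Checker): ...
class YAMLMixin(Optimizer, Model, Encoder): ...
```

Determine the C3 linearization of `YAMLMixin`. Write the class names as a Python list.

L[YAMLMixin] = YAMLMixin + merge(L[Optimizer], L[Model], L[Encoder], [Optimizer Model Encoder])
  take Optimizer:  [Optimizer JSONMixin BaseModel Walker XMLMixin Encoder Checker object] + [Model BaseModel Walker XMLMixin Encoder Checker object] + [Encoder object] + [Optimizer Model Encoder]
  take JSONMixin:  [JSONMixin BaseModel Walker XMLMixin Encoder Checker object] + [Model BaseModel Walker XMLMixin Encoder Checker object] + [Encoder object] + [Model Encoder]
  take Model:  [BaseModel Walker XMLMixin Encoder Checker object] + [Model BaseModel Walker XMLMixin Encoder Checker object] + [Encoder object] + [Model Encoder]
  take BaseModel:  [BaseModel Walker XMLMixin Encoder Checker object] + [BaseModel Walker XMLMixin Encoder Checker object] + [Encoder object] + [Encoder]
  take Walker:  [Walker XMLMixin Encoder Checker object] + [Walker XMLMixin Encoder Checker object] + [Encoder object] + [Encoder]
  take XMLMixin:  [XMLMixin Encoder Checker object] + [XMLMixin Encoder Checker object] + [Encoder object] + [Encoder]
  take Encoder:  [Encoder Checker object] + [Encoder Checker object] + [Encoder object] + [Encoder]
  take Checker:  [Checker object] + [Checker object] + [object]
  take object:  [object] + [object] + [object]

[YAMLMixin, Optimizer, JSONMixin, Model, BaseModel, Walker, XMLMixin, Encoder, Checker, object]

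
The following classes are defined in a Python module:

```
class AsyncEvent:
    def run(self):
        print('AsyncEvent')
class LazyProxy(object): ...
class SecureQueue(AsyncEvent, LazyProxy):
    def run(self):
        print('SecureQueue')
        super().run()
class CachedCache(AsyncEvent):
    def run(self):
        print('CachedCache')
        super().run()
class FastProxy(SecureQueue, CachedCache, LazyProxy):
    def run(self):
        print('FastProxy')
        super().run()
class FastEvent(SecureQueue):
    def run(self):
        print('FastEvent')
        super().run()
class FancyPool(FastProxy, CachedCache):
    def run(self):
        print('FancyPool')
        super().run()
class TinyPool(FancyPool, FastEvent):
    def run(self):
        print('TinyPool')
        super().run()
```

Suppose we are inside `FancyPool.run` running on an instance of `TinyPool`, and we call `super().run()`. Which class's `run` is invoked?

L[TinyPool] = TinyPool + merge(L[FancyPool], L[FastEvent], [FancyPool FastEvent])
  take FancyPool:  [FancyPool FastProxy SecureQueue CachedCache AsyncEvent LazyProxy object] + [FastEvent SecureQueue AsyncEvent LazyProxy object] + [FancyPool FastEvent]
  take FastProxy:  [FastProxy SecureQueue CachedCache AsyncEvent LazyProxy object] + [FastEvent SecureQueue AsyncEvent LazyProxy object] + [FastEvent]
  take FastEvent:  [SecureQueue CachedCache AsyncEvent LazyProxy object] + [FastEvent SecureQueue AsyncEvent LazyProxy object] + [FastEvent]
  take SecureQueue:  [SecureQueue CachedCache AsyncEvent LazyProxy object] + [SecureQueue AsyncEvent LazyProxy object]
  take CachedCache:  [CachedCache AsyncEvent LazyProxy object] + [AsyncEvent LazyProxy object]
  take AsyncEvent:  [AsyncEvent LazyProxy object] + [AsyncEvent LazyProxy object]
  take LazyProxy:  [LazyProxy object] + [LazyProxy object]
  take object:  [object] + [object]
MRO: TinyPool FancyPool FastProxy FastEvent SecureQueue CachedCache AsyncEvent LazyProxy object
super() in FancyPool.run on a TinyPool instance goes to the class after FancyPool in TinyPool's MRO: FastProxy.

FastProxy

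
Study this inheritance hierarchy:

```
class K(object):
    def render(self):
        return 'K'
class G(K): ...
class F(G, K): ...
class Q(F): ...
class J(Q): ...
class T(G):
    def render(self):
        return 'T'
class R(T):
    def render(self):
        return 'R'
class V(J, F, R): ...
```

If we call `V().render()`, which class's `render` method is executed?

R

L[V] = V + merge(L[J], L[F], L[R], [J F R])
  take J:  [J Q F G K object] + [F G K object] + [R T G K object] + [J F R]
  take Q:  [Q F G K object] + [F G K object] + [R T G K object] + [F R]
  take F:  [F G K object] + [F G K object] + [R T G K object] + [F R]
  take R:  [G K object] + [G K object] + [R T G K object] + [R]
  take T:  [G K object] + [G K object] + [T G K object]
  take G:  [G K object] + [G K object] + [G K object]
  take K:  [K object] + [K object] + [K object]
  take object:  [object] + [object] + [object]
MRO: V J Q F R T G K object
render is defined in: K, R, T. First along the MRO is R.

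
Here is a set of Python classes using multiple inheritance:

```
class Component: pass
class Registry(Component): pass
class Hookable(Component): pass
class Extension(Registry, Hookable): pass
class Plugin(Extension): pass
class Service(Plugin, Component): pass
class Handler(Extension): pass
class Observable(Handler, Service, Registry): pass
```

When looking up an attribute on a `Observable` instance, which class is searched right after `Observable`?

L[Observable] = Observable + merge(L[Handler], L[Service], L[Registry], [Handler Service Registry])
  take Handler:  [Handler Extension Registry Hookable Component object] + [Service Plugin Extension Registry Hookable Component object] + [Registry Component object] + [Handler Service Registry]
  take Service:  [Extension Registry Hookable Component object] + [Service Plugin Extension Registry Hookable Component object] + [Registry Component object] + [Service Registry]
  take Plugin:  [Extension Registry Hookable Component object] + [Plugin Extension Registry Hookable Component object] + [Registry Component object] + [Registry]
  take Extension:  [Extension Registry Hookable Component object] + [Extension Registry Hookable Component object] + [Registry Component object] + [Registry]
  take Registry:  [Registry Hookable Component object] + [Registry Hookable Component object] + [Registry Component object] + [Registry]
  take Hookable:  [Hookable Component object] + [Hookable Component object] + [Component object]
  take Component:  [Component object] + [Component object] + [Component object]
  take object:  [object] + [object] + [object]
MRO: Observable Handler Service Plugin Extension Registry Hookable Component object
Observable is at position 0; next is Handler.

Handler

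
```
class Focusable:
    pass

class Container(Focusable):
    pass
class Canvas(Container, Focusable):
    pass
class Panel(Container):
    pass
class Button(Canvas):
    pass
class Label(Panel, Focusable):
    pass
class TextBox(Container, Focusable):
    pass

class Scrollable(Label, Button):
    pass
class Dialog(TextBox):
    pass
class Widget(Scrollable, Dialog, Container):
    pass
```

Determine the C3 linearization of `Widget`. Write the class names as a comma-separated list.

L[Widget] = Widget + merge(L[Scrollable], L[Dialog], L[Container], [Scrollable Dialog Container])
  take Scrollable:  [Scrollable Label Panel Button Canvas Container Focusable object] + [Dialog TextBox Container Focusable object] + [Container Focusable object] + [Scrollable Dialog Container]
  take Label:  [Label Panel Button Canvas Container Focusable object] + [Dialog TextBox Container Focusable object] + [Container Focusable object] + [Dialog Container]
  take Panel:  [Panel Button Canvas Container Focusable object] + [Dialog TextBox Container Focusable object] + [Container Focusable object] + [Dialog Container]
  take Button:  [Button Canvas Container Focusable object] + [Dialog TextBox Container Focusable object] + [Container Focusable object] + [Dialog Container]
  take Canvas:  [Canvas Container Focusable object] + [Dialog TextBox Container Focusable object] + [Container Focusable object] + [Dialog Container]
  take Dialog:  [Container Focusable object] + [Dialog TextBox Container Focusable object] + [Container Focusable object] + [Dialog Container]
  take TextBox:  [Container Focusable object] + [TextBox Container Focusable object] + [Container Focusable object] + [Container]
  take Container:  [Container Focusable object] + [Container Focusable object] + [Container Focusable object] + [Container]
  take Focusable:  [Focusable object] + [Focusable object] + [Focusable object]
  take object:  [object] + [object] + [object]

Widget, Scrollable, Label, Panel, Button, Canvas, Dialog, TextBox, Container, Focusable, object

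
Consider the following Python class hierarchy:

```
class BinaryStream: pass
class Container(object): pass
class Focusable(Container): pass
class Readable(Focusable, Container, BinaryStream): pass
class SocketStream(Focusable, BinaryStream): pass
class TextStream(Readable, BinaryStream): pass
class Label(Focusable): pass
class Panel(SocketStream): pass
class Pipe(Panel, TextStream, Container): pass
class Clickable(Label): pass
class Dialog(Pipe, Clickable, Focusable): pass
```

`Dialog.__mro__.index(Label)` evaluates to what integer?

L[Dialog] = Dialog + merge(L[Pipe], L[Clickable], L[Focusable], [Pipe Clickable Focusable])
  take Pipe:  [Pipe Panel SocketStream TextStream Readable Focusable Container BinaryStream object] + [Clickable Label Focusable Container object] + [Focusable Container object] + [Pipe Clickable Focusable]
  take Panel:  [Panel SocketStream TextStream Readable Focusable Container BinaryStream object] + [Clickable Label Focusable Container object] + [Focusable Container object] + [Clickable Focusable]
  take SocketStream:  [SocketStream TextStream Readable Focusable Container BinaryStream object] + [Clickable Label Focusable Container object] + [Focusable Container object] + [Clickable Focusable]
  take TextStream:  [TextStream Readable Focusable Container BinaryStream object] + [Clickable Label Focusable Container object] + [Focusable Container object] + [Clickable Focusable]
  take Readable:  [Readable Focusable Container BinaryStream object] + [Clickable Label Focusable Container object] + [Focusable Container object] + [Clickable Focusable]
  take Clickable:  [Focusable Container BinaryStream object] + [Clickable Label Focusable Container object] + [Focusable Container object] + [Clickable Focusable]
  take Label:  [Focusable Container BinaryStream object] + [Label Focusable Container object] + [Focusable Container object] + [Focusable]
  take Focusable:  [Focusable Container BinaryStream object] + [Focusable Container object] + [Focusable Container object] + [Focusable]
  take Container:  [Container BinaryStream object] + [Container object] + [Container object]
  take BinaryStream:  [BinaryStream object] + [object] + [object]
  take object:  [object] + [object] + [object]
MRO: Dialog Pipe Panel SocketStream TextStream Readable Clickable Label Focusable Container BinaryStream object
Label sits at index 7.

7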